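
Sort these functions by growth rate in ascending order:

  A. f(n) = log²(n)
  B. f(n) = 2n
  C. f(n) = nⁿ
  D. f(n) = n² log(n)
A < B < D < C

Comparing growth rates:
A = log²(n) is O(log² n)
B = 2n is O(n)
D = n² log(n) is O(n² log n)
C = nⁿ is O(nⁿ)

Therefore, the order from slowest to fastest is: A < B < D < C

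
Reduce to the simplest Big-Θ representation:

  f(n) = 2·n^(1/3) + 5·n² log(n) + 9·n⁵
Θ(n⁵)

Order the terms by growth rate: 2·n^(1/3) ≺ 5·n² log(n) ≺ 9·n⁵.
The fastest-growing term 9·n⁵ dominates as n → ∞; dropping its constant factor gives Θ(n⁵).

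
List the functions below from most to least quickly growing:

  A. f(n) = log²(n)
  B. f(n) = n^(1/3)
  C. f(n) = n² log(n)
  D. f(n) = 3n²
C > D > B > A

Comparing growth rates:
C = n² log(n) is O(n² log n)
D = 3n² is O(n²)
B = n^(1/3) is O(n^(1/3))
A = log²(n) is O(log² n)

Therefore, the order from fastest to slowest is: C > D > B > A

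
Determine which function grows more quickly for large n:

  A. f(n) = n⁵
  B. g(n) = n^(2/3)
A

f(n) = n⁵ is O(n⁵), while g(n) = n^(2/3) is O(n^(2/3)).
Since O(n⁵) grows faster than O(n^(2/3)), f(n) dominates.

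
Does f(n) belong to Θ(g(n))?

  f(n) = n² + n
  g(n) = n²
True

f(n) = n² + n and g(n) = n² are both O(n²).
Since they have the same asymptotic growth rate, f(n) = Θ(g(n)) is true.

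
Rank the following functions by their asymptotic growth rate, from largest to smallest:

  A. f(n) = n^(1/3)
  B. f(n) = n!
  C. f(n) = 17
B > A > C

Comparing growth rates:
B = n! is O(n!)
A = n^(1/3) is O(n^(1/3))
C = 17 is O(1)

Therefore, the order from fastest to slowest is: B > A > C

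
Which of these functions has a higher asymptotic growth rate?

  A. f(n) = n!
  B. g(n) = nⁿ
B

f(n) = n! is O(n!), while g(n) = nⁿ is O(nⁿ).
Since O(nⁿ) grows faster than O(n!), g(n) dominates.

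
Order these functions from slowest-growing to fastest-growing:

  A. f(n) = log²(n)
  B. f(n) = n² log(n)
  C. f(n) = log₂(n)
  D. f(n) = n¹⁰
C < A < B < D

Comparing growth rates:
C = log₂(n) is O(log n)
A = log²(n) is O(log² n)
B = n² log(n) is O(n² log n)
D = n¹⁰ is O(n¹⁰)

Therefore, the order from slowest to fastest is: C < A < B < D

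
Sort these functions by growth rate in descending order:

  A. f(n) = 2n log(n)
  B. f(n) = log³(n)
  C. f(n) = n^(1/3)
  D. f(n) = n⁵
D > A > C > B

Comparing growth rates:
D = n⁵ is O(n⁵)
A = 2n log(n) is O(n log n)
C = n^(1/3) is O(n^(1/3))
B = log³(n) is O(log³ n)

Therefore, the order from fastest to slowest is: D > A > C > B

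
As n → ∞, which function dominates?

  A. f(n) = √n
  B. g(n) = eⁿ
B

f(n) = √n is O(√n), while g(n) = eⁿ is O(eⁿ).
Since O(eⁿ) grows faster than O(√n), g(n) dominates.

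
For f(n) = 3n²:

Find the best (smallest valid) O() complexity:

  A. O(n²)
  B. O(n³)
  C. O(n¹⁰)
A

f(n) = 3n² is O(n²).
All listed options are valid Big-O bounds (upper bounds),
but O(n²) is the tightest (smallest valid bound).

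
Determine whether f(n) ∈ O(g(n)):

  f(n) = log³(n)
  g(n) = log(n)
False

f(n) = log³(n) is O(log³ n), and g(n) = log(n) is O(log n).
Since O(log³ n) grows faster than O(log n), f(n) = O(g(n)) is false.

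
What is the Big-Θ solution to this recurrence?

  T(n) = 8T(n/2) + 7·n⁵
Θ(n⁵)

Master Theorem: a = 8, b = 2, f(n) = 7·n⁵.
Compute the critical exponent d = log₂(8) = 3.
Compare f(n) = Θ(n⁵) against n^d:
  k = 5 > d = 3, so f(n) = Ω(n^(d+ε)) — Case 3.
  Regularity: a·(n/b)^5/n^5 = a/b^5 = 8/32 < 1 ✓.
  The top-level work dominates: T(n) = Θ(f(n)) = Θ(n⁵).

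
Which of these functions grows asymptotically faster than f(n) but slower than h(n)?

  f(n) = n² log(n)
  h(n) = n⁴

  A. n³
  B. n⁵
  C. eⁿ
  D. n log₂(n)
A

We need g(n) with n² log(n) = o(g(n)) and g(n) = o(n⁴), i.e. O(n² log n) ≺ g ≺ O(n⁴).
Check each option:
  A. n³ — O(n³) is strictly between O(n² log n) and O(n⁴) ✓
  B. n⁵ — O(n⁵) does not grow strictly slower than h(n)
  C. eⁿ — O(eⁿ) does not grow strictly slower than h(n)
  D. n log₂(n) — O(n log n) does not grow strictly faster than f(n)

Only option A (n³) lies strictly between.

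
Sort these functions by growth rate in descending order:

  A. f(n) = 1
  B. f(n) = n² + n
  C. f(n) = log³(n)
B > C > A

Comparing growth rates:
B = n² + n is O(n²)
C = log³(n) is O(log³ n)
A = 1 is O(1)

Therefore, the order from fastest to slowest is: B > C > A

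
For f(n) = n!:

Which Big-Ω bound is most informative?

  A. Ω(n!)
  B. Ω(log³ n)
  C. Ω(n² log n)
A

f(n) = n! is Ω(n!).
All listed options are valid Big-Ω bounds (lower bounds),
but Ω(n!) is the tightest (largest valid bound).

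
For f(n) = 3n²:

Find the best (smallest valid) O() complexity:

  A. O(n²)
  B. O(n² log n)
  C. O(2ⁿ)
A

f(n) = 3n² is O(n²).
All listed options are valid Big-O bounds (upper bounds),
but O(n²) is the tightest (smallest valid bound).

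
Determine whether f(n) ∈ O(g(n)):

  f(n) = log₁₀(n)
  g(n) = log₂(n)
True

f(n) = log₁₀(n) and g(n) = log₂(n) are both O(log n).
Big-O permits equal growth rates (f ≤ c·g for some c), so f(n) = O(g(n)) is true.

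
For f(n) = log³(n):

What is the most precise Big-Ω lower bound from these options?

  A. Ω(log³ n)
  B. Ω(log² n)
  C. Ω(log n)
A

f(n) = log³(n) is Ω(log³ n).
All listed options are valid Big-Ω bounds (lower bounds),
but Ω(log³ n) is the tightest (largest valid bound).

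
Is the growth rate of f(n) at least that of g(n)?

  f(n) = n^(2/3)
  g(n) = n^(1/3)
True

f(n) = n^(2/3) is O(n^(2/3)), and g(n) = n^(1/3) is O(n^(1/3)).
Since O(n^(2/3)) grows at least as fast as O(n^(1/3)), f(n) = Ω(g(n)) is true.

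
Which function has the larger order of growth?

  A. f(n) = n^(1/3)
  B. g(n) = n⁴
B

f(n) = n^(1/3) is O(n^(1/3)), while g(n) = n⁴ is O(n⁴).
Since O(n⁴) grows faster than O(n^(1/3)), g(n) dominates.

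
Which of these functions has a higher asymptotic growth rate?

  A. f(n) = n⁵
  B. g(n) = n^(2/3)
A

f(n) = n⁵ is O(n⁵), while g(n) = n^(2/3) is O(n^(2/3)).
Since O(n⁵) grows faster than O(n^(2/3)), f(n) dominates.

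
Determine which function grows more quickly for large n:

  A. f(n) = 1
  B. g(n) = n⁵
B

f(n) = 1 is O(1), while g(n) = n⁵ is O(n⁵).
Since O(n⁵) grows faster than O(1), g(n) dominates.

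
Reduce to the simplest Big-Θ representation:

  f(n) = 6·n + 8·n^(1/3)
Θ(n)

Order the terms by growth rate: 8·n^(1/3) ≺ 6·n.
The fastest-growing term 6·n dominates as n → ∞; dropping its constant factor gives Θ(n).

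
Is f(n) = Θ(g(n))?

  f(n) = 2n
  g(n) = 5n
True

f(n) = 2n and g(n) = 5n are both O(n).
Since they have the same asymptotic growth rate, f(n) = Θ(g(n)) is true.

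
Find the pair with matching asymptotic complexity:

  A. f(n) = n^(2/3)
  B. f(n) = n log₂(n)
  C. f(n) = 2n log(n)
B and C

Examining each function:
  A. n^(2/3) is O(n^(2/3))
  B. n log₂(n) is O(n log n)
  C. 2n log(n) is O(n log n)

Functions B and C both have the same complexity class.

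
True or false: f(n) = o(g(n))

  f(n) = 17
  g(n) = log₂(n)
True

f(n) = 17 is O(1), and g(n) = log₂(n) is O(log n).
Since O(1) grows strictly slower than O(log n), f(n) = o(g(n)) is true.
This means lim(n→∞) f(n)/g(n) = 0.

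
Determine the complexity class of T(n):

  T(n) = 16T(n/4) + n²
Θ(n² log n)

Master Theorem: a = 16, b = 4, f(n) = n².
Compute the critical exponent d = log₄(16) = 2.
Compare f(n) = Θ(n²) against n^d:
  k = 2 = d, so f(n) = Θ(n^d) — Case 2.
  Work is balanced across levels: T(n) = Θ(n^d log n) = Θ(n² log n).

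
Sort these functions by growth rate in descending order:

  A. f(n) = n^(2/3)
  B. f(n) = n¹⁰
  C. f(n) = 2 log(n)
B > A > C

Comparing growth rates:
B = n¹⁰ is O(n¹⁰)
A = n^(2/3) is O(n^(2/3))
C = 2 log(n) is O(log n)

Therefore, the order from fastest to slowest is: B > A > C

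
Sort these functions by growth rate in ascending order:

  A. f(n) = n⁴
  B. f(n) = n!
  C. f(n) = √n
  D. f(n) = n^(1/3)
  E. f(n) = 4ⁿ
D < C < A < E < B

Comparing growth rates:
D = n^(1/3) is O(n^(1/3))
C = √n is O(√n)
A = n⁴ is O(n⁴)
E = 4ⁿ is O(4ⁿ)
B = n! is O(n!)

Therefore, the order from slowest to fastest is: D < C < A < E < B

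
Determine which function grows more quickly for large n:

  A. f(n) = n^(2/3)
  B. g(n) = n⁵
B

f(n) = n^(2/3) is O(n^(2/3)), while g(n) = n⁵ is O(n⁵).
Since O(n⁵) grows faster than O(n^(2/3)), g(n) dominates.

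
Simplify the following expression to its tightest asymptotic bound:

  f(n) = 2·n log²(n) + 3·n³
Θ(n³)

Order the terms by growth rate: 2·n log²(n) ≺ 3·n³.
The fastest-growing term 3·n³ dominates as n → ∞; dropping its constant factor gives Θ(n³).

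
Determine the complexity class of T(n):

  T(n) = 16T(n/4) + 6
Θ(n²)

Master Theorem: a = 16, b = 4, f(n) = 6.
Compute the critical exponent d = log₄(16) = 2.
Compare f(n) = Θ(1) against n^d:
  k = 0 < d = 2, so f(n) = O(n^(d-ε)) — Case 1.
  The recursion cost dominates: T(n) = Θ(n^d) = Θ(n²).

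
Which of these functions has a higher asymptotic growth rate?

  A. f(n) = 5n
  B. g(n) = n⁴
B

f(n) = 5n is O(n), while g(n) = n⁴ is O(n⁴).
Since O(n⁴) grows faster than O(n), g(n) dominates.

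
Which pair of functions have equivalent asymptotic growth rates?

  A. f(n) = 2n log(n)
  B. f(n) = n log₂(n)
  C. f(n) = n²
A and B

Examining each function:
  A. 2n log(n) is O(n log n)
  B. n log₂(n) is O(n log n)
  C. n² is O(n²)

Functions A and B both have the same complexity class.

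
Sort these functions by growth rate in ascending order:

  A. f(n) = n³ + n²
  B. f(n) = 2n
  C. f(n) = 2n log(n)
B < C < A

Comparing growth rates:
B = 2n is O(n)
C = 2n log(n) is O(n log n)
A = n³ + n² is O(n³)

Therefore, the order from slowest to fastest is: B < C < A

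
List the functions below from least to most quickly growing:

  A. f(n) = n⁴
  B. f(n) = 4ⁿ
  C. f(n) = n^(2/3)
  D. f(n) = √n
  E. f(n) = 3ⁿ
D < C < A < E < B

Comparing growth rates:
D = √n is O(√n)
C = n^(2/3) is O(n^(2/3))
A = n⁴ is O(n⁴)
E = 3ⁿ is O(3ⁿ)
B = 4ⁿ is O(4ⁿ)

Therefore, the order from slowest to fastest is: D < C < A < E < B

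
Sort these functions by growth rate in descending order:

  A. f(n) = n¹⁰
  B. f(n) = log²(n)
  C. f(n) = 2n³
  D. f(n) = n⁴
A > D > C > B

Comparing growth rates:
A = n¹⁰ is O(n¹⁰)
D = n⁴ is O(n⁴)
C = 2n³ is O(n³)
B = log²(n) is O(log² n)

Therefore, the order from fastest to slowest is: A > D > C > B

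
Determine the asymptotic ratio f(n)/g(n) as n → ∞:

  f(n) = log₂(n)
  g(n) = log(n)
1/log(2)

Since log₂(n) and log(n) have the same growth rate (O(log n)),
the ratio converges to a constant: 1/log(2).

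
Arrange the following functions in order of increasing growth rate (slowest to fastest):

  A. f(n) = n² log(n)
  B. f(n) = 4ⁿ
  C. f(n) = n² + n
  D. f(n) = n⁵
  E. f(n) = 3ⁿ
C < A < D < E < B

Comparing growth rates:
C = n² + n is O(n²)
A = n² log(n) is O(n² log n)
D = n⁵ is O(n⁵)
E = 3ⁿ is O(3ⁿ)
B = 4ⁿ is O(4ⁿ)

Therefore, the order from slowest to fastest is: C < A < D < E < B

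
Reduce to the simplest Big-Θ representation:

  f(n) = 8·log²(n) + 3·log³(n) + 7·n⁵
Θ(n⁵)

Order the terms by growth rate: 8·log²(n) ≺ 3·log³(n) ≺ 7·n⁵.
The fastest-growing term 7·n⁵ dominates as n → ∞; dropping its constant factor gives Θ(n⁵).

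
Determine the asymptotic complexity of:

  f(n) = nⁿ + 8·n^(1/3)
O(nⁿ)

The dominant term in nⁿ + 8·n^(1/3) is nⁿ, which is Θ(nⁿ).
Lower-order terms (8·n^(1/3)) are asymptotically negligible.
Constants are absorbed, so the tightest bound is O(nⁿ).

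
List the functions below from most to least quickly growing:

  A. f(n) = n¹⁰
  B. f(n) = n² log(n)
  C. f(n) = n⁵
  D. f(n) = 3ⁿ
D > A > C > B

Comparing growth rates:
D = 3ⁿ is O(3ⁿ)
A = n¹⁰ is O(n¹⁰)
C = n⁵ is O(n⁵)
B = n² log(n) is O(n² log n)

Therefore, the order from fastest to slowest is: D > A > C > B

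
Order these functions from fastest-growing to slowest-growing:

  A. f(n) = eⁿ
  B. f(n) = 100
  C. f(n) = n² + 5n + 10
A > C > B

Comparing growth rates:
A = eⁿ is O(eⁿ)
C = n² + 5n + 10 is O(n²)
B = 100 is O(1)

Therefore, the order from fastest to slowest is: A > C > B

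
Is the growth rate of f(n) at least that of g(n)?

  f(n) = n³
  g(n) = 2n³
True

f(n) = n³ and g(n) = 2n³ are both O(n³).
Big-Ω permits equal growth rates (f ≥ c·g for some c > 0), so f(n) = Ω(g(n)) is true.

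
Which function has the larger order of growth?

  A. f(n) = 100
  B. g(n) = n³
B

f(n) = 100 is O(1), while g(n) = n³ is O(n³).
Since O(n³) grows faster than O(1), g(n) dominates.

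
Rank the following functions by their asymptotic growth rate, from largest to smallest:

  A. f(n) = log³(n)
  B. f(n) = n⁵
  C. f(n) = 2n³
B > C > A

Comparing growth rates:
B = n⁵ is O(n⁵)
C = 2n³ is O(n³)
A = log³(n) is O(log³ n)

Therefore, the order from fastest to slowest is: B > C > A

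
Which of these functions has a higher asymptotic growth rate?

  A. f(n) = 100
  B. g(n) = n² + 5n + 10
B

f(n) = 100 is O(1), while g(n) = n² + 5n + 10 is O(n²).
Since O(n²) grows faster than O(1), g(n) dominates.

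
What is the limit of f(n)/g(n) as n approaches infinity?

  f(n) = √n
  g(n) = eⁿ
0

Since √n (O(√n)) grows slower than eⁿ (O(eⁿ)),
the ratio f(n)/g(n) → 0 as n → ∞.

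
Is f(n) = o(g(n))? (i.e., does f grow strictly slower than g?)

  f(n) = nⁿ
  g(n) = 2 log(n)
False

f(n) = nⁿ is O(nⁿ), and g(n) = 2 log(n) is O(log n).
Since O(nⁿ) grows faster than or equal to O(log n), f(n) = o(g(n)) is false.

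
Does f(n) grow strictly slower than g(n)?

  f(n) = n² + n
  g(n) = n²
False

f(n) = n² + n is O(n²), and g(n) = n² is O(n²).
Since they have the same growth rate, f(n) = o(g(n)) is false.
(f = o(g) requires f to grow strictly slower, not equal.)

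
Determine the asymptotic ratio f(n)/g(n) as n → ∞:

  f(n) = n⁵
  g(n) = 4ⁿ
0

Since n⁵ (O(n⁵)) grows slower than 4ⁿ (O(4ⁿ)),
the ratio f(n)/g(n) → 0 as n → ∞.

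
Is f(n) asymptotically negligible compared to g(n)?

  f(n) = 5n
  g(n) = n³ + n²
True

f(n) = 5n is O(n), and g(n) = n³ + n² is O(n³).
Since O(n) grows strictly slower than O(n³), f(n) = o(g(n)) is true.
This means lim(n→∞) f(n)/g(n) = 0.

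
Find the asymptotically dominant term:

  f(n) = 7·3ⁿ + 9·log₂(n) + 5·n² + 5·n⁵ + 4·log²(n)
7·3ⁿ

Looking at each term:
  - 7·3ⁿ is O(3ⁿ)
  - 9·log₂(n) is O(log n)
  - 5·n² is O(n²)
  - 5·n⁵ is O(n⁵)
  - 4·log²(n) is O(log² n)

The term 7·3ⁿ (O(3ⁿ)) grows fastest and dominates all others.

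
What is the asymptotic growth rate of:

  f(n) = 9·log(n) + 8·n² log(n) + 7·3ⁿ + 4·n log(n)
Θ(3ⁿ)

Order the terms by growth rate: 9·log(n) ≺ 4·n log(n) ≺ 8·n² log(n) ≺ 7·3ⁿ.
The fastest-growing term 7·3ⁿ dominates as n → ∞; dropping its constant factor gives Θ(3ⁿ).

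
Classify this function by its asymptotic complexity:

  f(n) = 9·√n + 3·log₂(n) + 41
O(√n)

The dominant term in 9·√n + 3·log₂(n) + 41 is 9·√n, which is Θ(√n).
Lower-order terms (3·log₂(n), 41) are asymptotically negligible.
Constants are absorbed, so the tightest bound is O(√n).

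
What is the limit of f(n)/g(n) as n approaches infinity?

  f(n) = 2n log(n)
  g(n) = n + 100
∞

Since 2n log(n) (O(n log n)) grows faster than n + 100 (O(n)),
the ratio f(n)/g(n) → ∞ as n → ∞.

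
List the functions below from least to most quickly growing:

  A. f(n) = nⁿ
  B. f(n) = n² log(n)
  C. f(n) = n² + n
C < B < A

Comparing growth rates:
C = n² + n is O(n²)
B = n² log(n) is O(n² log n)
A = nⁿ is O(nⁿ)

Therefore, the order from slowest to fastest is: C < B < A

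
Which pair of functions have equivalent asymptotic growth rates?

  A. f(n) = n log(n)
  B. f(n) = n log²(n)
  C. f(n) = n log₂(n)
A and C

Examining each function:
  A. n log(n) is O(n log n)
  B. n log²(n) is O(n log² n)
  C. n log₂(n) is O(n log n)

Functions A and C both have the same complexity class.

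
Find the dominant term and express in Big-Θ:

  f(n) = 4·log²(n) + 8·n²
Θ(n²)

Order the terms by growth rate: 4·log²(n) ≺ 8·n².
The fastest-growing term 8·n² dominates as n → ∞; dropping its constant factor gives Θ(n²).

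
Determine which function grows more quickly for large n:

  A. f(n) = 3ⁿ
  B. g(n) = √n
A

f(n) = 3ⁿ is O(3ⁿ), while g(n) = √n is O(√n).
Since O(3ⁿ) grows faster than O(√n), f(n) dominates.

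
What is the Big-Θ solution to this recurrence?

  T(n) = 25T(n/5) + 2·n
Θ(n²)

Master Theorem: a = 25, b = 5, f(n) = 2·n.
Compute the critical exponent d = log₅(25) = 2.
Compare f(n) = Θ(n) against n^d:
  k = 1 < d = 2, so f(n) = O(n^(d-ε)) — Case 1.
  The recursion cost dominates: T(n) = Θ(n^d) = Θ(n²).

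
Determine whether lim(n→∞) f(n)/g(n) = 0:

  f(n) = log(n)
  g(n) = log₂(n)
False

f(n) = log(n) is O(log n), and g(n) = log₂(n) is O(log n).
Since they have the same growth rate, f(n) = o(g(n)) is false.
(f = o(g) requires f to grow strictly slower, not equal.)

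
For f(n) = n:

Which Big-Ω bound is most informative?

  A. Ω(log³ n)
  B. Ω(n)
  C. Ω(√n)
B

f(n) = n is Ω(n).
All listed options are valid Big-Ω bounds (lower bounds),
but Ω(n) is the tightest (largest valid bound).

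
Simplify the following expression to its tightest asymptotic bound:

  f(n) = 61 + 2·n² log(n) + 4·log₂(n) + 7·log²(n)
Θ(n² log n)

Order the terms by growth rate: 61 ≺ 4·log₂(n) ≺ 7·log²(n) ≺ 2·n² log(n).
The fastest-growing term 2·n² log(n) dominates as n → ∞; dropping its constant factor gives Θ(n² log n).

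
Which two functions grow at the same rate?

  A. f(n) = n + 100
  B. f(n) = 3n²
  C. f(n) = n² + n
B and C

Examining each function:
  A. n + 100 is O(n)
  B. 3n² is O(n²)
  C. n² + n is O(n²)

Functions B and C both have the same complexity class.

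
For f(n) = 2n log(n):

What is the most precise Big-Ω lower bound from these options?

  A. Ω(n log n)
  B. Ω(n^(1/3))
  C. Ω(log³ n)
A

f(n) = 2n log(n) is Ω(n log n).
All listed options are valid Big-Ω bounds (lower bounds),
but Ω(n log n) is the tightest (largest valid bound).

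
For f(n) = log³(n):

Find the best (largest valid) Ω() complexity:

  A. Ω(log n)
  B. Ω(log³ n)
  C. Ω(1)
B

f(n) = log³(n) is Ω(log³ n).
All listed options are valid Big-Ω bounds (lower bounds),
but Ω(log³ n) is the tightest (largest valid bound).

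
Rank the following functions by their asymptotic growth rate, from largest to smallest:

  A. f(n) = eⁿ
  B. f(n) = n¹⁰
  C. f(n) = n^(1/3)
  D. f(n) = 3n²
A > B > D > C

Comparing growth rates:
A = eⁿ is O(eⁿ)
B = n¹⁰ is O(n¹⁰)
D = 3n² is O(n²)
C = n^(1/3) is O(n^(1/3))

Therefore, the order from fastest to slowest is: A > B > D > C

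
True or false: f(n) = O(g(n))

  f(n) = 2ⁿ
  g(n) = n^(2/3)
False

f(n) = 2ⁿ is O(2ⁿ), and g(n) = n^(2/3) is O(n^(2/3)).
Since O(2ⁿ) grows faster than O(n^(2/3)), f(n) = O(g(n)) is false.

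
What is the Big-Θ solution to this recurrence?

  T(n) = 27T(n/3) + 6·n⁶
Θ(n⁶)

Master Theorem: a = 27, b = 3, f(n) = 6·n⁶.
Compute the critical exponent d = log₃(27) = 3.
Compare f(n) = Θ(n⁶) against n^d:
  k = 6 > d = 3, so f(n) = Ω(n^(d+ε)) — Case 3.
  Regularity: a·(n/b)^6/n^6 = a/b^6 = 27/729 < 1 ✓.
  The top-level work dominates: T(n) = Θ(f(n)) = Θ(n⁶).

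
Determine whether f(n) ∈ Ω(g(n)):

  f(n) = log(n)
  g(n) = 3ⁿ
False

f(n) = log(n) is O(log n), and g(n) = 3ⁿ is O(3ⁿ).
Since O(log n) grows slower than O(3ⁿ), f(n) = Ω(g(n)) is false.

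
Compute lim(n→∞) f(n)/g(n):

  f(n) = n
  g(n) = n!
0

Since n (O(n)) grows slower than n! (O(n!)),
the ratio f(n)/g(n) → 0 as n → ∞.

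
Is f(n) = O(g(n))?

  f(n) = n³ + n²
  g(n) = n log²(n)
False

f(n) = n³ + n² is O(n³), and g(n) = n log²(n) is O(n log² n).
Since O(n³) grows faster than O(n log² n), f(n) = O(g(n)) is false.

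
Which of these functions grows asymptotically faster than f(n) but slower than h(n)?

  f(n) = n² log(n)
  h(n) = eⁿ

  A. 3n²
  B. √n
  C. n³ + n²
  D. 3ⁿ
C

We need g(n) with n² log(n) = o(g(n)) and g(n) = o(eⁿ), i.e. O(n² log n) ≺ g ≺ O(eⁿ).
Check each option:
  A. 3n² — O(n²) does not grow strictly faster than f(n)
  B. √n — O(√n) does not grow strictly faster than f(n)
  C. n³ + n² — O(n³) is strictly between O(n² log n) and O(eⁿ) ✓
  D. 3ⁿ — O(3ⁿ) does not grow strictly slower than h(n)

Only option C (n³ + n²) lies strictly between.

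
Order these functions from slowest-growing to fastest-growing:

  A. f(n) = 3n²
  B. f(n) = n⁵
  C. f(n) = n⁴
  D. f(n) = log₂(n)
D < A < C < B

Comparing growth rates:
D = log₂(n) is O(log n)
A = 3n² is O(n²)
C = n⁴ is O(n⁴)
B = n⁵ is O(n⁵)

Therefore, the order from slowest to fastest is: D < A < C < B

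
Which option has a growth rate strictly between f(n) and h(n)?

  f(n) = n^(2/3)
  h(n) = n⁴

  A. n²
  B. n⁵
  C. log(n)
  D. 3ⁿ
A

We need g(n) with n^(2/3) = o(g(n)) and g(n) = o(n⁴), i.e. O(n^(2/3)) ≺ g ≺ O(n⁴).
Check each option:
  A. n² — O(n²) is strictly between O(n^(2/3)) and O(n⁴) ✓
  B. n⁵ — O(n⁵) does not grow strictly slower than h(n)
  C. log(n) — O(log n) does not grow strictly faster than f(n)
  D. 3ⁿ — O(3ⁿ) does not grow strictly slower than h(n)

Only option A (n²) lies strictly between.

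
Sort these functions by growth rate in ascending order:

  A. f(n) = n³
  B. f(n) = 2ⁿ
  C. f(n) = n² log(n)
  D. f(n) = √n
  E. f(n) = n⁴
D < C < A < E < B

Comparing growth rates:
D = √n is O(√n)
C = n² log(n) is O(n² log n)
A = n³ is O(n³)
E = n⁴ is O(n⁴)
B = 2ⁿ is O(2ⁿ)

Therefore, the order from slowest to fastest is: D < C < A < E < B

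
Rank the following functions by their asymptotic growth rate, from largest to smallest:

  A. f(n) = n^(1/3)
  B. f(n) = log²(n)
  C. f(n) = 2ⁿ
C > A > B

Comparing growth rates:
C = 2ⁿ is O(2ⁿ)
A = n^(1/3) is O(n^(1/3))
B = log²(n) is O(log² n)

Therefore, the order from fastest to slowest is: C > A > B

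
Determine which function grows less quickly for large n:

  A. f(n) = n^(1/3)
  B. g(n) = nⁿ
A

f(n) = n^(1/3) is O(n^(1/3)), while g(n) = nⁿ is O(nⁿ).
Since O(n^(1/3)) grows slower than O(nⁿ), f(n) is dominated.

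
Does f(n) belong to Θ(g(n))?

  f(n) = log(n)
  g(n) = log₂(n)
True

f(n) = log(n) and g(n) = log₂(n) are both O(log n).
Since they have the same asymptotic growth rate, f(n) = Θ(g(n)) is true.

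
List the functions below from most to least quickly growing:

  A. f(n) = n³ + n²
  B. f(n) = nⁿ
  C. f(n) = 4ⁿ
B > C > A

Comparing growth rates:
B = nⁿ is O(nⁿ)
C = 4ⁿ is O(4ⁿ)
A = n³ + n² is O(n³)

Therefore, the order from fastest to slowest is: B > C > A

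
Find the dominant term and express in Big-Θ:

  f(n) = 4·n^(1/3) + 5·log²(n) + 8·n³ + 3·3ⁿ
Θ(3ⁿ)

Order the terms by growth rate: 5·log²(n) ≺ 4·n^(1/3) ≺ 8·n³ ≺ 3·3ⁿ.
The fastest-growing term 3·3ⁿ dominates as n → ∞; dropping its constant factor gives Θ(3ⁿ).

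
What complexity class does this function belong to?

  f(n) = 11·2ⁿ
O(2ⁿ)

The dominant term in 11·2ⁿ is 11·2ⁿ, which is Θ(2ⁿ).
Constants are absorbed, so the tightest bound is O(2ⁿ).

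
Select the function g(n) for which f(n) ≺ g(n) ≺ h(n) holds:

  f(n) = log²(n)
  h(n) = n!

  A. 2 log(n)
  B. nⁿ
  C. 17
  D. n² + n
D

We need g(n) with log²(n) = o(g(n)) and g(n) = o(n!), i.e. O(log² n) ≺ g ≺ O(n!).
Check each option:
  A. 2 log(n) — O(log n) does not grow strictly faster than f(n)
  B. nⁿ — O(nⁿ) does not grow strictly slower than h(n)
  C. 17 — O(1) does not grow strictly faster than f(n)
  D. n² + n — O(n²) is strictly between O(log² n) and O(n!) ✓

Only option D (n² + n) lies strictly between.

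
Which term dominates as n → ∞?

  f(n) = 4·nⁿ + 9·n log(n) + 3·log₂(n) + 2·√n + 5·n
4·nⁿ

Looking at each term:
  - 4·nⁿ is O(nⁿ)
  - 9·n log(n) is O(n log n)
  - 3·log₂(n) is O(log n)
  - 2·√n is O(√n)
  - 5·n is O(n)

The term 4·nⁿ (O(nⁿ)) grows fastest and dominates all others.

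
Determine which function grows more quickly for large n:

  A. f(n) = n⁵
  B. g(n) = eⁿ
B

f(n) = n⁵ is O(n⁵), while g(n) = eⁿ is O(eⁿ).
Since O(eⁿ) grows faster than O(n⁵), g(n) dominates.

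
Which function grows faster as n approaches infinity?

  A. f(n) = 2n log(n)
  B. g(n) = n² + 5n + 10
B

f(n) = 2n log(n) is O(n log n), while g(n) = n² + 5n + 10 is O(n²).
Since O(n²) grows faster than O(n log n), g(n) dominates.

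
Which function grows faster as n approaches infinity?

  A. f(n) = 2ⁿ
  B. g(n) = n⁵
A

f(n) = 2ⁿ is O(2ⁿ), while g(n) = n⁵ is O(n⁵).
Since O(2ⁿ) grows faster than O(n⁵), f(n) dominates.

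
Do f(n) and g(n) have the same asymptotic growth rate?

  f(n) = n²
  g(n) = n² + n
True

f(n) = n² and g(n) = n² + n are both O(n²).
Since they have the same asymptotic growth rate, f(n) = Θ(g(n)) is true.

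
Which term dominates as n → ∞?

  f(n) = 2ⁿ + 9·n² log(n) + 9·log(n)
2ⁿ

Looking at each term:
  - 2ⁿ is O(2ⁿ)
  - 9·n² log(n) is O(n² log n)
  - 9·log(n) is O(log n)

The term 2ⁿ (O(2ⁿ)) grows fastest and dominates all others.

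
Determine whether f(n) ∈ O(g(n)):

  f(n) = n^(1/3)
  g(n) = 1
False

f(n) = n^(1/3) is O(n^(1/3)), and g(n) = 1 is O(1).
Since O(n^(1/3)) grows faster than O(1), f(n) = O(g(n)) is false.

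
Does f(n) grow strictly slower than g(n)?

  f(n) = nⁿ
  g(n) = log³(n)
False

f(n) = nⁿ is O(nⁿ), and g(n) = log³(n) is O(log³ n).
Since O(nⁿ) grows faster than or equal to O(log³ n), f(n) = o(g(n)) is false.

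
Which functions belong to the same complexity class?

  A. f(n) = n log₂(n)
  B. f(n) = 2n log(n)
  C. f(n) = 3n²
A and B

Examining each function:
  A. n log₂(n) is O(n log n)
  B. 2n log(n) is O(n log n)
  C. 3n² is O(n²)

Functions A and B both have the same complexity class.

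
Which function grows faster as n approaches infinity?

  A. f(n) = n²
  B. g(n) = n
A

f(n) = n² is O(n²), while g(n) = n is O(n).
Since O(n²) grows faster than O(n), f(n) dominates.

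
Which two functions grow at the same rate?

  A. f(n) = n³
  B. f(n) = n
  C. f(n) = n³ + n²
A and C

Examining each function:
  A. n³ is O(n³)
  B. n is O(n)
  C. n³ + n² is O(n³)

Functions A and C both have the same complexity class.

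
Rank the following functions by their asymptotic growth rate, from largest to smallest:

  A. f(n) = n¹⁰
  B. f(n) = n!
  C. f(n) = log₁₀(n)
B > A > C

Comparing growth rates:
B = n! is O(n!)
A = n¹⁰ is O(n¹⁰)
C = log₁₀(n) is O(log n)

Therefore, the order from fastest to slowest is: B > A > C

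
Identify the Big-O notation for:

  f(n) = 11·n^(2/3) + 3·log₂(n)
O(n^(2/3))

The dominant term in 11·n^(2/3) + 3·log₂(n) is 11·n^(2/3), which is Θ(n^(2/3)).
Lower-order terms (3·log₂(n)) are asymptotically negligible.
Constants are absorbed, so the tightest bound is O(n^(2/3)).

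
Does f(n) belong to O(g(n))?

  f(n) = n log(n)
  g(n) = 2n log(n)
True

f(n) = n log(n) and g(n) = 2n log(n) are both O(n log n).
Big-O permits equal growth rates (f ≤ c·g for some c), so f(n) = O(g(n)) is true.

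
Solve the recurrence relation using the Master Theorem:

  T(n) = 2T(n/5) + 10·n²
Θ(n²)

Master Theorem: a = 2, b = 5, f(n) = 10·n².
Compute the critical exponent d = log₅(2) = 0.431.
Compare f(n) = Θ(n²) against n^d:
  k = 2 > d = 0.431, so f(n) = Ω(n^(d+ε)) — Case 3.
  Regularity: a·(n/b)^2/n^2 = a/b^2 = 2/25 < 1 ✓.
  The top-level work dominates: T(n) = Θ(f(n)) = Θ(n²).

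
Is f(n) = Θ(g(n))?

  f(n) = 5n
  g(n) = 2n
True

f(n) = 5n and g(n) = 2n are both O(n).
Since they have the same asymptotic growth rate, f(n) = Θ(g(n)) is true.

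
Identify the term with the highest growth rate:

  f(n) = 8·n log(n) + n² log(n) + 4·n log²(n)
n² log(n)

Looking at each term:
  - 8·n log(n) is O(n log n)
  - n² log(n) is O(n² log n)
  - 4·n log²(n) is O(n log² n)

The term n² log(n) (O(n² log n)) grows fastest and dominates all others.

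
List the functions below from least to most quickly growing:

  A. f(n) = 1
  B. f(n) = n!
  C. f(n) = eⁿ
A < C < B

Comparing growth rates:
A = 1 is O(1)
C = eⁿ is O(eⁿ)
B = n! is O(n!)

Therefore, the order from slowest to fastest is: A < C < B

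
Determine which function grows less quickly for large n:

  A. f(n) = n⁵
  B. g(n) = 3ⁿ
A

f(n) = n⁵ is O(n⁵), while g(n) = 3ⁿ is O(3ⁿ).
Since O(n⁵) grows slower than O(3ⁿ), f(n) is dominated.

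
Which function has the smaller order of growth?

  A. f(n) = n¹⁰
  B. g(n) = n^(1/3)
B

f(n) = n¹⁰ is O(n¹⁰), while g(n) = n^(1/3) is O(n^(1/3)).
Since O(n^(1/3)) grows slower than O(n¹⁰), g(n) is dominated.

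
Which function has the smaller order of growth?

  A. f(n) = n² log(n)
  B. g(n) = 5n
B

f(n) = n² log(n) is O(n² log n), while g(n) = 5n is O(n).
Since O(n) grows slower than O(n² log n), g(n) is dominated.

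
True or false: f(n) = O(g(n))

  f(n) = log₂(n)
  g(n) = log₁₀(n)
True

f(n) = log₂(n) and g(n) = log₁₀(n) are both O(log n).
Big-O permits equal growth rates (f ≤ c·g for some c), so f(n) = O(g(n)) is true.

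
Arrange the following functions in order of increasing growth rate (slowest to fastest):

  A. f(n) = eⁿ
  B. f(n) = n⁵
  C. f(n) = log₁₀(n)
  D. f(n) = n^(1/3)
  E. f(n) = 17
E < C < D < B < A

Comparing growth rates:
E = 17 is O(1)
C = log₁₀(n) is O(log n)
D = n^(1/3) is O(n^(1/3))
B = n⁵ is O(n⁵)
A = eⁿ is O(eⁿ)

Therefore, the order from slowest to fastest is: E < C < D < B < A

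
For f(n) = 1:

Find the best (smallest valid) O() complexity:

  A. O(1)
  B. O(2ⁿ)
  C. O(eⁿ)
A

f(n) = 1 is O(1).
All listed options are valid Big-O bounds (upper bounds),
but O(1) is the tightest (smallest valid bound).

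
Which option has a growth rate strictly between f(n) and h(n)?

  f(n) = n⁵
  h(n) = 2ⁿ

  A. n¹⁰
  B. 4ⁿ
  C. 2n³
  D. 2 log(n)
A

We need g(n) with n⁵ = o(g(n)) and g(n) = o(2ⁿ), i.e. O(n⁵) ≺ g ≺ O(2ⁿ).
Check each option:
  A. n¹⁰ — O(n¹⁰) is strictly between O(n⁵) and O(2ⁿ) ✓
  B. 4ⁿ — O(4ⁿ) does not grow strictly slower than h(n)
  C. 2n³ — O(n³) does not grow strictly faster than f(n)
  D. 2 log(n) — O(log n) does not grow strictly faster than f(n)

Only option A (n¹⁰) lies strictly between.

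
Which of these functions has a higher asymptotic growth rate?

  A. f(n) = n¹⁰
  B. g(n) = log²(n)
A

f(n) = n¹⁰ is O(n¹⁰), while g(n) = log²(n) is O(log² n).
Since O(n¹⁰) grows faster than O(log² n), f(n) dominates.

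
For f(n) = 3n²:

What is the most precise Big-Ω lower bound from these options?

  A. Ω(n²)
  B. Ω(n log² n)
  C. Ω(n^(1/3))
A

f(n) = 3n² is Ω(n²).
All listed options are valid Big-Ω bounds (lower bounds),
but Ω(n²) is the tightest (largest valid bound).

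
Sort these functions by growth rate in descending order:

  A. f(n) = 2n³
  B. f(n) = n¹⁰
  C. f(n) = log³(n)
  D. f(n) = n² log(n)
B > A > D > C

Comparing growth rates:
B = n¹⁰ is O(n¹⁰)
A = 2n³ is O(n³)
D = n² log(n) is O(n² log n)
C = log³(n) is O(log³ n)

Therefore, the order from fastest to slowest is: B > A > D > C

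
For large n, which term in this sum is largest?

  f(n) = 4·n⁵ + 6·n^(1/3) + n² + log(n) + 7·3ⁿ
7·3ⁿ

Looking at each term:
  - 4·n⁵ is O(n⁵)
  - 6·n^(1/3) is O(n^(1/3))
  - n² is O(n²)
  - log(n) is O(log n)
  - 7·3ⁿ is O(3ⁿ)

The term 7·3ⁿ (O(3ⁿ)) grows fastest and dominates all others.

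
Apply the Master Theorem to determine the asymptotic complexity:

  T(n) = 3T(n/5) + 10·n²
Θ(n²)

Master Theorem: a = 3, b = 5, f(n) = 10·n².
Compute the critical exponent d = log₅(3) = 0.683.
Compare f(n) = Θ(n²) against n^d:
  k = 2 > d = 0.683, so f(n) = Ω(n^(d+ε)) — Case 3.
  Regularity: a·(n/b)^2/n^2 = a/b^2 = 3/25 < 1 ✓.
  The top-level work dominates: T(n) = Θ(f(n)) = Θ(n²).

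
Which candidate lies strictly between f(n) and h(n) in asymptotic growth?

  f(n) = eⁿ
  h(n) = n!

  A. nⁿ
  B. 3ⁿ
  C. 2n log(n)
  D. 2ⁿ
B

We need g(n) with eⁿ = o(g(n)) and g(n) = o(n!), i.e. O(eⁿ) ≺ g ≺ O(n!).
Check each option:
  A. nⁿ — O(nⁿ) does not grow strictly slower than h(n)
  B. 3ⁿ — O(3ⁿ) is strictly between O(eⁿ) and O(n!) ✓
  C. 2n log(n) — O(n log n) does not grow strictly faster than f(n)
  D. 2ⁿ — O(2ⁿ) does not grow strictly faster than f(n)

Only option B (3ⁿ) lies strictly between.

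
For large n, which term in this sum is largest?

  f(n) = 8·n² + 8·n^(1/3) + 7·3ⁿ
7·3ⁿ

Looking at each term:
  - 8·n² is O(n²)
  - 8·n^(1/3) is O(n^(1/3))
  - 7·3ⁿ is O(3ⁿ)

The term 7·3ⁿ (O(3ⁿ)) grows fastest and dominates all others.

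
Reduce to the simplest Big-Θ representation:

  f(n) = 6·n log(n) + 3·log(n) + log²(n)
Θ(n log n)

Order the terms by growth rate: 3·log(n) ≺ log²(n) ≺ 6·n log(n).
The fastest-growing term 6·n log(n) dominates as n → ∞; dropping its constant factor gives Θ(n log n).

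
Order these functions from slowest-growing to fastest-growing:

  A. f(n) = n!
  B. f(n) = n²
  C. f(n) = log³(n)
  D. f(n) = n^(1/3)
C < D < B < A

Comparing growth rates:
C = log³(n) is O(log³ n)
D = n^(1/3) is O(n^(1/3))
B = n² is O(n²)
A = n! is O(n!)

Therefore, the order from slowest to fastest is: C < D < B < A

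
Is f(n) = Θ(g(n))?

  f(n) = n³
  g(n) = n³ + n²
True

f(n) = n³ and g(n) = n³ + n² are both O(n³).
Since they have the same asymptotic growth rate, f(n) = Θ(g(n)) is true.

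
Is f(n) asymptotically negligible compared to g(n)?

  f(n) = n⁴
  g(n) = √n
False

f(n) = n⁴ is O(n⁴), and g(n) = √n is O(√n).
Since O(n⁴) grows faster than or equal to O(√n), f(n) = o(g(n)) is false.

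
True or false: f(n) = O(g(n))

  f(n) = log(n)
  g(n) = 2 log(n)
True

f(n) = log(n) and g(n) = 2 log(n) are both O(log n).
Big-O permits equal growth rates (f ≤ c·g for some c), so f(n) = O(g(n)) is true.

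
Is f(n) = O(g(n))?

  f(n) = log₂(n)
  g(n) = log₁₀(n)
True

f(n) = log₂(n) and g(n) = log₁₀(n) are both O(log n).
Big-O permits equal growth rates (f ≤ c·g for some c), so f(n) = O(g(n)) is true.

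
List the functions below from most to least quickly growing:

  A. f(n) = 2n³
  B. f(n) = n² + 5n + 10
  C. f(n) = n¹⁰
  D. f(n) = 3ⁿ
D > C > A > B

Comparing growth rates:
D = 3ⁿ is O(3ⁿ)
C = n¹⁰ is O(n¹⁰)
A = 2n³ is O(n³)
B = n² + 5n + 10 is O(n²)

Therefore, the order from fastest to slowest is: D > C > A > B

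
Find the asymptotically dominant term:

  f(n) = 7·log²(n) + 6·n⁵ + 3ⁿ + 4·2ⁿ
3ⁿ

Looking at each term:
  - 7·log²(n) is O(log² n)
  - 6·n⁵ is O(n⁵)
  - 3ⁿ is O(3ⁿ)
  - 4·2ⁿ is O(2ⁿ)

The term 3ⁿ (O(3ⁿ)) grows fastest and dominates all others.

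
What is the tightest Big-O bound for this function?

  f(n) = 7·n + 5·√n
O(n)

The dominant term in 7·n + 5·√n is 7·n, which is Θ(n).
Lower-order terms (5·√n) are asymptotically negligible.
Constants are absorbed, so the tightest bound is O(n).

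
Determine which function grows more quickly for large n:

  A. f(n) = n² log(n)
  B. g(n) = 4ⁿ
B

f(n) = n² log(n) is O(n² log n), while g(n) = 4ⁿ is O(4ⁿ).
Since O(4ⁿ) grows faster than O(n² log n), g(n) dominates.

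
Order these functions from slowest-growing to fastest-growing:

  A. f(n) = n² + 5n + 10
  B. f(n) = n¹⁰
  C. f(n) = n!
A < B < C

Comparing growth rates:
A = n² + 5n + 10 is O(n²)
B = n¹⁰ is O(n¹⁰)
C = n! is O(n!)

Therefore, the order from slowest to fastest is: A < B < C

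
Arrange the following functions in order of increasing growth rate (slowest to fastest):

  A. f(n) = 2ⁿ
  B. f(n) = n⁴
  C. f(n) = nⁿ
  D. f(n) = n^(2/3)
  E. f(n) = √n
E < D < B < A < C

Comparing growth rates:
E = √n is O(√n)
D = n^(2/3) is O(n^(2/3))
B = n⁴ is O(n⁴)
A = 2ⁿ is O(2ⁿ)
C = nⁿ is O(nⁿ)

Therefore, the order from slowest to fastest is: E < D < B < A < C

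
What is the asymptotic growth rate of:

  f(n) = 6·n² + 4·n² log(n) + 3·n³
Θ(n³)

Order the terms by growth rate: 6·n² ≺ 4·n² log(n) ≺ 3·n³.
The fastest-growing term 3·n³ dominates as n → ∞; dropping its constant factor gives Θ(n³).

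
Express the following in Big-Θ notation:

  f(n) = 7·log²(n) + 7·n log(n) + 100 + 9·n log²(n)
Θ(n log² n)

Order the terms by growth rate: 100 ≺ 7·log²(n) ≺ 7·n log(n) ≺ 9·n log²(n).
The fastest-growing term 9·n log²(n) dominates as n → ∞; dropping its constant factor gives Θ(n log² n).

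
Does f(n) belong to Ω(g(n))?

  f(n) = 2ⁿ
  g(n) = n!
False

f(n) = 2ⁿ is O(2ⁿ), and g(n) = n! is O(n!).
Since O(2ⁿ) grows slower than O(n!), f(n) = Ω(g(n)) is false.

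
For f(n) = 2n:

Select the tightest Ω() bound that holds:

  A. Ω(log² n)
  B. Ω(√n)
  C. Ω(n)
C

f(n) = 2n is Ω(n).
All listed options are valid Big-Ω bounds (lower bounds),
but Ω(n) is the tightest (largest valid bound).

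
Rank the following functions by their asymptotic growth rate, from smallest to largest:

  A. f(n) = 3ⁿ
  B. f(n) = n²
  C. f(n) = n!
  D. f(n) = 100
D < B < A < C

Comparing growth rates:
D = 100 is O(1)
B = n² is O(n²)
A = 3ⁿ is O(3ⁿ)
C = n! is O(n!)

Therefore, the order from slowest to fastest is: D < B < A < C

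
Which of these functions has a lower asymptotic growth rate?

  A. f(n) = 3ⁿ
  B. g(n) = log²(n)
B

f(n) = 3ⁿ is O(3ⁿ), while g(n) = log²(n) is O(log² n).
Since O(log² n) grows slower than O(3ⁿ), g(n) is dominated.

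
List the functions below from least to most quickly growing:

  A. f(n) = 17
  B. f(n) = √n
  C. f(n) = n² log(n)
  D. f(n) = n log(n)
A < B < D < C

Comparing growth rates:
A = 17 is O(1)
B = √n is O(√n)
D = n log(n) is O(n log n)
C = n² log(n) is O(n² log n)

Therefore, the order from slowest to fastest is: A < B < D < C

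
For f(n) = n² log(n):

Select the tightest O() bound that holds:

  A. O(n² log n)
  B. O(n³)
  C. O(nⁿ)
A

f(n) = n² log(n) is O(n² log n).
All listed options are valid Big-O bounds (upper bounds),
but O(n² log n) is the tightest (smallest valid bound).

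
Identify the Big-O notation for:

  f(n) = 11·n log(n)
O(n log n)

The dominant term in 11·n log(n) is 11·n log(n), which is Θ(n log n).
Constants are absorbed, so the tightest bound is O(n log n).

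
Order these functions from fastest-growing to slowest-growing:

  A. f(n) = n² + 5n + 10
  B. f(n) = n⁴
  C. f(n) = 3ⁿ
C > B > A

Comparing growth rates:
C = 3ⁿ is O(3ⁿ)
B = n⁴ is O(n⁴)
A = n² + 5n + 10 is O(n²)

Therefore, the order from fastest to slowest is: C > B > A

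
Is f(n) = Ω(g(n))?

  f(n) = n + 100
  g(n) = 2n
True

f(n) = n + 100 and g(n) = 2n are both O(n).
Big-Ω permits equal growth rates (f ≥ c·g for some c > 0), so f(n) = Ω(g(n)) is true.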